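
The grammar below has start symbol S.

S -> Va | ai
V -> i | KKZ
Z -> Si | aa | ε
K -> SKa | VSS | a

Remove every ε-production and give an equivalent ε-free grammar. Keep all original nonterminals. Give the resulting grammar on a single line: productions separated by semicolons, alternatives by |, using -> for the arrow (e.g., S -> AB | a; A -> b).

Nullable set: {Z}.
V -> KKZ: Z nullable, giving KK | KKZ.
Drop Z -> ε.
Unchanged (no nullable symbols): S -> Va; S -> ai; K -> SKa; K -> VSS; K -> a; V -> i; Z -> Si; Z -> aa.

S -> Va | ai; K -> a | SKa | VSS; V -> i | KK | KKZ; Z -> Si | aa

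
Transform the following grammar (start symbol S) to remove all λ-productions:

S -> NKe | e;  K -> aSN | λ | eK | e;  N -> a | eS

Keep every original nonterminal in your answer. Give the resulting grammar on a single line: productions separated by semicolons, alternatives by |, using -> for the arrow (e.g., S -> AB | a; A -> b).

Nullable set: {K}.
S -> NKe: K nullable, giving NKe | Ne.
Drop K -> λ.
K -> eK: K nullable, giving e | eK.
Unchanged (no nullable symbols): S -> e; K -> aSN; K -> e; N -> a; N -> eS.

S -> e | Ne | NKe; K -> e | eK | aSN; N -> a | eS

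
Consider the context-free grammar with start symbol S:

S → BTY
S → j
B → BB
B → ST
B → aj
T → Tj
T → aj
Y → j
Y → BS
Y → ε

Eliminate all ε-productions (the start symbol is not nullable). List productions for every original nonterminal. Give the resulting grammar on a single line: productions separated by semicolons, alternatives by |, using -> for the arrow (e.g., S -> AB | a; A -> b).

Nullable set: {Y}.
S -> BTY: Y nullable, giving BT | BTY.
Drop Y -> ε.
Unchanged (no nullable symbols): S -> j; B -> BB; B -> ST; B -> aj; T -> Tj; T -> aj; Y -> BS; Y -> j.

S -> j | BT | BTY; B -> BB | ST | aj; T -> Tj | aj; Y -> j | BS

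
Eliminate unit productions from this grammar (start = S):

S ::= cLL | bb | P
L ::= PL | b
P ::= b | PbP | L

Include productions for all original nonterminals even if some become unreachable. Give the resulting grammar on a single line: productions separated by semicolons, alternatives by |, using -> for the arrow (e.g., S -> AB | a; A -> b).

Unit productions: P->L, S->P.
Unit pairs (A ⇒* B via units): (P,L), (S,L), (S,P).
S: inherits non-unit rules of {L, P, S} → PL | PbP | b | bb | cLL.
L: inherits non-unit rules of {L} → PL | b.
P: inherits non-unit rules of {L, P} → PL | PbP | b.

S -> b | PL | bb | PbP | cLL; L -> b | PL; P -> b | PL | PbP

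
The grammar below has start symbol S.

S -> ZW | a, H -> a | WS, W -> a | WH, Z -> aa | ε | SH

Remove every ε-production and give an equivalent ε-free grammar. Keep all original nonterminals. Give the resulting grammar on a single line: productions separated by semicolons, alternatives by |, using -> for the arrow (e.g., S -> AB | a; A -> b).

S -> W | a | ZW; H -> a | WS; W -> a | WH; Z -> SH | aa

Nullable set: {Z}.
S -> ZW: Z nullable, giving W | ZW.
Drop Z -> ε.
Unchanged (no nullable symbols): S -> a; H -> WS; H -> a; W -> WH; W -> a; Z -> SH; Z -> aa.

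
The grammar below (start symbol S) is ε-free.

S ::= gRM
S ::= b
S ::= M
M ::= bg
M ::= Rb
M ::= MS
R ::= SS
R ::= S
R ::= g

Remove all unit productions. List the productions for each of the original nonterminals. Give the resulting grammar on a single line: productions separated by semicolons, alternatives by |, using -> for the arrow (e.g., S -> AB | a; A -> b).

Unit productions: R->S, S->M.
Unit pairs (A ⇒* B via units): (R,M), (R,S), (S,M).
S: inherits non-unit rules of {M, S} → MS | Rb | b | bg | gRM.
M: inherits non-unit rules of {M} → MS | Rb | bg.
R: inherits non-unit rules of {M, R, S} → MS | Rb | SS | b | bg | g | gRM.

S -> b | MS | Rb | bg | gRM; M -> MS | Rb | bg; R -> b | g | MS | Rb | SS | bg | gRM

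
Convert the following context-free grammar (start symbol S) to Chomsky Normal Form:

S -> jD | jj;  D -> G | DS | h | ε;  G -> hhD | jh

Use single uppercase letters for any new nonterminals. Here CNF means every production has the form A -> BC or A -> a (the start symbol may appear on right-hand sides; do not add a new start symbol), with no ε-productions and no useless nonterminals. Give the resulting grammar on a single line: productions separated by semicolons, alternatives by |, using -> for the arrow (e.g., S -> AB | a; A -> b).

S -> j | BB | BD; A -> h; B -> j; C -> AD; D -> h | j | AA | AC | BA | BB | BD | DS

Nullable: {D}; after ε-elimination: S -> j | jD | jj; D -> G | S | h | DS; G -> hh | jh | hhD.
After unit-elimination: S -> j | jD | jj; D -> h | j | DS | hh | jD | jh | jj | hhD; G -> hh | jh | hhD.
TERM: introduce A -> h, B -> j and substitute in every rule of length ≥2.
BIN: D -> AAD becomes D -> AC, C -> AD; G -> AAD becomes G -> AE, E -> AD.
Drop unreachable/unproductive: G.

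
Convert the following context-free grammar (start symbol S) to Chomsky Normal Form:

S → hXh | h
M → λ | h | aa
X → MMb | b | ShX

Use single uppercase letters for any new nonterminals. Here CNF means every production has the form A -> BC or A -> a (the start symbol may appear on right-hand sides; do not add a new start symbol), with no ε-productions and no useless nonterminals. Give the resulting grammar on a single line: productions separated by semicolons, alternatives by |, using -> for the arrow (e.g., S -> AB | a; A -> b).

Nullable: {M}; after ε-elimination: S -> h | hXh; M -> h | aa; X -> b | Mb | MMb | ShX.
No unit productions to eliminate.
TERM: introduce A -> a, C -> b, B -> h and substitute in every rule of length ≥2.
BIN: S -> BXB becomes S -> BD, D -> XB; X -> MMC becomes X -> ME, E -> MC; X -> SBX becomes X -> SF, F -> BX.

S -> h | BD; A -> a; B -> h; C -> b; D -> XB; E -> MC; F -> BX; M -> h | AA; X -> b | MC | ME | SF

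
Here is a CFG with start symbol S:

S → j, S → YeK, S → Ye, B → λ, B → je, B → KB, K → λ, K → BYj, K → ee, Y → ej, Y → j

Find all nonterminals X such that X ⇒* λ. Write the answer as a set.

{B, K}

Directly nullable (have an ε-rule): {B, K}.
Not nullable: S, Y — each has a terminal in every rule's right-hand side or depends on a non-nullable symbol.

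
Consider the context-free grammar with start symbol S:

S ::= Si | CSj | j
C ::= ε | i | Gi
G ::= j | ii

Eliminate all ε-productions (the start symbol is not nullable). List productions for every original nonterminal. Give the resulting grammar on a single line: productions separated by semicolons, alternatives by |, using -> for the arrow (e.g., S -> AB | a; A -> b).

S -> j | Si | Sj | CSj; C -> i | Gi; G -> j | ii

Nullable set: {C}.
S -> CSj: C nullable, giving CSj | Sj.
Drop C -> ε.
Unchanged (no nullable symbols): S -> Si; S -> j; C -> Gi; C -> i; G -> ii; G -> j.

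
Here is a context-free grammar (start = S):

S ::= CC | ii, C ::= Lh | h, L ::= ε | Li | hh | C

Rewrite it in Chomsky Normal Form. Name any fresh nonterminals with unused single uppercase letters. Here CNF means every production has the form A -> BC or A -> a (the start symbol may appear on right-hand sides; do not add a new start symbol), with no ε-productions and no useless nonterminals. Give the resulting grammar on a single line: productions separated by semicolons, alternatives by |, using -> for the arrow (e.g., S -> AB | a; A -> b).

Nullable: {L}; after ε-elimination: S -> CC | ii; C -> h | Lh; L -> C | i | Li | hh.
After unit-elimination: S -> CC | ii; C -> h | Lh; L -> h | i | Lh | Li | hh.
TERM: introduce A -> h, B -> i and substitute in every rule of length ≥2.

S -> BB | CC; A -> h; B -> i; C -> h | LA; L -> h | i | AA | LA | LB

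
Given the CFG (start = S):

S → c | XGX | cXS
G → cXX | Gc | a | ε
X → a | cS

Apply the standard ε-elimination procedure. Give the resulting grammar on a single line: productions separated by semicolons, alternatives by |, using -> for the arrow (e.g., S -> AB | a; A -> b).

Nullable set: {G}.
S -> XGX: G nullable, giving XGX | XX.
Drop G -> ε.
G -> Gc: G nullable, giving Gc | c.
Unchanged (no nullable symbols): S -> c; S -> cXS; G -> a; G -> cXX; X -> a; X -> cS.

S -> c | XX | XGX | cXS; G -> a | c | Gc | cXX; X -> a | cS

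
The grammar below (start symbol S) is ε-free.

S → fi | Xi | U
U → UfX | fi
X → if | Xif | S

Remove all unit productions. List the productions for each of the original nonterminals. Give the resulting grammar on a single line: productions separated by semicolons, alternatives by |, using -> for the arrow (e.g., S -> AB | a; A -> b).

Unit productions: S->U, X->S.
Unit pairs (A ⇒* B via units): (S,U), (X,S), (X,U).
S: inherits non-unit rules of {S, U} → UfX | Xi | fi.
U: inherits non-unit rules of {U} → UfX | fi.
X: inherits non-unit rules of {S, U, X} → UfX | Xi | Xif | fi | if.

S -> Xi | fi | UfX; U -> fi | UfX; X -> Xi | fi | if | UfX | Xif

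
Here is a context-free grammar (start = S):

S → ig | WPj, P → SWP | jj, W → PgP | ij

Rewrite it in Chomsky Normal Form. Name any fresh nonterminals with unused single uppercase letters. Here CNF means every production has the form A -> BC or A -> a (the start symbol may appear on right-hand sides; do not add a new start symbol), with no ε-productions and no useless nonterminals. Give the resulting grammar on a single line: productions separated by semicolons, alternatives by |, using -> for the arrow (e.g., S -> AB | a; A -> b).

S -> BC | WE; A -> j; B -> i; C -> g; D -> WP; E -> PA; F -> CP; P -> AA | SD; W -> BA | PF

No ε-productions.
No unit productions to eliminate.
TERM: introduce C -> g, B -> i, A -> j and substitute in every rule of length ≥2.
BIN: P -> SWP becomes P -> SD, D -> WP; S -> WPA becomes S -> WE, E -> PA; W -> PCP becomes W -> PF, F -> CP.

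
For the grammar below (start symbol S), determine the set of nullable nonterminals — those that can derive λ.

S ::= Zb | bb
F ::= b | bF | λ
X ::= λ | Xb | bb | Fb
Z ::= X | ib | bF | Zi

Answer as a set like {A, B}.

Directly nullable (have an ε-rule): {F, X}.
Z is nullable via Z -> X (every symbol on the right is already known nullable).
Not nullable: S — each has a terminal in every rule's right-hand side or depends on a non-nullable symbol.

{F, X, Z}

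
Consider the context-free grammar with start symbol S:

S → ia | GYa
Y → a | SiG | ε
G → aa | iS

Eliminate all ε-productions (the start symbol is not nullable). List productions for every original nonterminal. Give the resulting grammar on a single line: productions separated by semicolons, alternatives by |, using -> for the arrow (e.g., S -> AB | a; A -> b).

Nullable set: {Y}.
S -> GYa: Y nullable, giving GYa | Ga.
Drop Y -> ε.
Unchanged (no nullable symbols): S -> ia; G -> aa; G -> iS; Y -> SiG; Y -> a.

S -> Ga | ia | GYa; G -> aa | iS; Y -> a | SiG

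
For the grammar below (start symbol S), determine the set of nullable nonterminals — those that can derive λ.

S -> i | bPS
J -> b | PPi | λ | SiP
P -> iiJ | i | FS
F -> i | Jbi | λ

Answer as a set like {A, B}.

{F, J}

Directly nullable (have an ε-rule): {F, J}.
Not nullable: P, S — each has a terminal in every rule's right-hand side or depends on a non-nullable symbol.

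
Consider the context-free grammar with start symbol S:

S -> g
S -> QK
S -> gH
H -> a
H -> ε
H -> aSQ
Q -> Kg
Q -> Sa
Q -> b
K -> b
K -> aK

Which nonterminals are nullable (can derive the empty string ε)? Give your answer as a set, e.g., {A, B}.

Directly nullable (have an ε-rule): {H}.
Not nullable: K, Q, S — each has a terminal in every rule's right-hand side or depends on a non-nullable symbol.

{H}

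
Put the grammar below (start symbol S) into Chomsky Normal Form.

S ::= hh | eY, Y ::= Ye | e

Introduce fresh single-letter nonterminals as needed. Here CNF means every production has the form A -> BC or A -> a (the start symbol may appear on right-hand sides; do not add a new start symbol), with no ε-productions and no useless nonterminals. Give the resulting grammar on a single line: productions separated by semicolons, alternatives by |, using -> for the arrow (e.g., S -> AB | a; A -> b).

S -> AY | BB; A -> e; B -> h; Y -> e | YA

No ε-productions.
No unit productions to eliminate.
TERM: introduce A -> e, B -> h and substitute in every rule of length ≥2.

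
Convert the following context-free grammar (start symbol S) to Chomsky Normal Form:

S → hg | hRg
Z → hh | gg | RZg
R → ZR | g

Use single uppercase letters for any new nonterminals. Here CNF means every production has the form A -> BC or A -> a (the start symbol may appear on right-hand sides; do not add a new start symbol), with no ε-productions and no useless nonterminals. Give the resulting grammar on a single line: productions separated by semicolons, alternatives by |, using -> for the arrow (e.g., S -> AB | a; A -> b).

No ε-productions.
No unit productions to eliminate.
TERM: introduce B -> g, A -> h and substitute in every rule of length ≥2.
BIN: S -> ARB becomes S -> AC, C -> RB; Z -> RZB becomes Z -> RD, D -> ZB.

S -> AB | AC; A -> h; B -> g; C -> RB; D -> ZB; R -> g | ZR; Z -> AA | BB | RD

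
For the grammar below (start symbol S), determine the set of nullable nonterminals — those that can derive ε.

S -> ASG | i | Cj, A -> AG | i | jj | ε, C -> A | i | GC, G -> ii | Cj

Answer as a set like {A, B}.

{A, C}

Directly nullable (have an ε-rule): {A}.
C is nullable via C -> A (every symbol on the right is already known nullable).
Not nullable: G, S — each has a terminal in every rule's right-hand side or depends on a non-nullable symbol.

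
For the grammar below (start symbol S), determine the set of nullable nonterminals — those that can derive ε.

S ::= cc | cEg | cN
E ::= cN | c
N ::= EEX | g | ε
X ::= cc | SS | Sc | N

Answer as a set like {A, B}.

Directly nullable (have an ε-rule): {N}.
X is nullable via X -> N (every symbol on the right is already known nullable).
Not nullable: E, S — each has a terminal in every rule's right-hand side or depends on a non-nullable symbol.

{N, X}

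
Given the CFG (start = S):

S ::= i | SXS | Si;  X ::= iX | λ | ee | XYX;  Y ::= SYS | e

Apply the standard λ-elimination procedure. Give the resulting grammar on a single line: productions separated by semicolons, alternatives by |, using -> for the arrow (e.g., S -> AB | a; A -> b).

S -> i | SS | Si | SXS; X -> Y | i | XY | YX | ee | iX | XYX; Y -> e | SYS

Nullable set: {X}.
S -> SXS: X nullable, giving SS | SXS.
Drop X -> λ.
X -> XYX: X, X nullable, giving XY | XYX | Y | YX.
X -> iX: X nullable, giving i | iX.
Unchanged (no nullable symbols): S -> Si; S -> i; X -> ee; Y -> SYS; Y -> e.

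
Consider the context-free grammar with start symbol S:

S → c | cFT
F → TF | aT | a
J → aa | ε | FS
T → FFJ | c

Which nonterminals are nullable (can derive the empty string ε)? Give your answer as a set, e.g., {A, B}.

Directly nullable (have an ε-rule): {J}.
Not nullable: F, S, T — each has a terminal in every rule's right-hand side or depends on a non-nullable symbol.

{J}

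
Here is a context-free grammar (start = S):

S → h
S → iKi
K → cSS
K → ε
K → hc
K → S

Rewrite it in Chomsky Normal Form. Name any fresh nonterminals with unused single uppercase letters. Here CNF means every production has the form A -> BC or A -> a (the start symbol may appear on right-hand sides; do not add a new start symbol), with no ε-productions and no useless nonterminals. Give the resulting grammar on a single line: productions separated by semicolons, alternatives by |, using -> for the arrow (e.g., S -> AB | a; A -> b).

S -> h | CC | CF; A -> c; B -> h; C -> i; D -> SS; E -> KC; F -> KC; K -> h | AD | BA | CC | CE

Nullable: {K}; after ε-elimination: S -> h | ii | iKi; K -> S | hc | cSS.
After unit-elimination: S -> h | ii | iKi; K -> h | hc | ii | cSS | iKi.
TERM: introduce A -> c, B -> h, C -> i and substitute in every rule of length ≥2.
BIN: K -> ASS becomes K -> AD, D -> SS; K -> CKC becomes K -> CE, E -> KC; S -> CKC becomes S -> CF, F -> KC.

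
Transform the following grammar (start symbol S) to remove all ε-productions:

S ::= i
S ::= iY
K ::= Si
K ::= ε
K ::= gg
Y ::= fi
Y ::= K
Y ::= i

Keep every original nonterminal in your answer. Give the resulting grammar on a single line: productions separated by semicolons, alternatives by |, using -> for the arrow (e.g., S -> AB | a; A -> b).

S -> i | iY; K -> Si | gg; Y -> K | i | fi

Nullable set: {K, Y}.
S -> iY: Y nullable, giving i | iY.
Drop K -> ε.
Y -> K: K nullable, giving K.
Unchanged (no nullable symbols): S -> i; K -> Si; K -> gg; Y -> fi; Y -> i.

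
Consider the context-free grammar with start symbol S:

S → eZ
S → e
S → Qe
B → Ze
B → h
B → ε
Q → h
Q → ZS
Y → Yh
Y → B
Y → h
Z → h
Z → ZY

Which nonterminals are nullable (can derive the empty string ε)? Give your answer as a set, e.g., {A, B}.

{B, Y}

Directly nullable (have an ε-rule): {B}.
Y is nullable via Y -> B (every symbol on the right is already known nullable).
Not nullable: Q, S, Z — each has a terminal in every rule's right-hand side or depends on a non-nullable symbol.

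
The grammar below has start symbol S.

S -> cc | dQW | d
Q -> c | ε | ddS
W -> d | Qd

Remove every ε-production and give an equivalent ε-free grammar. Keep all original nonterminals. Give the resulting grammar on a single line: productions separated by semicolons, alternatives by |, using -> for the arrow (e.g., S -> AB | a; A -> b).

S -> d | cc | dW | dQW; Q -> c | ddS; W -> d | Qd

Nullable set: {Q}.
S -> dQW: Q nullable, giving dQW | dW.
Drop Q -> ε.
W -> Qd: Q nullable, giving Qd | d.
Unchanged (no nullable symbols): S -> cc; S -> d; Q -> c; Q -> ddS; W -> d.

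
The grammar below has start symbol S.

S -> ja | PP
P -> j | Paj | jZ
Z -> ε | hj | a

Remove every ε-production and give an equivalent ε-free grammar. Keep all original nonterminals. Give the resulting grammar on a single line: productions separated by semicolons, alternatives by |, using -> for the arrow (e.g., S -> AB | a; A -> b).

Nullable set: {Z}.
P -> jZ: Z nullable, giving j | jZ.
Drop Z -> ε.
Unchanged (no nullable symbols): S -> PP; S -> ja; P -> Paj; P -> j; Z -> a; Z -> hj.

S -> PP | ja; P -> j | jZ | Paj; Z -> a | hj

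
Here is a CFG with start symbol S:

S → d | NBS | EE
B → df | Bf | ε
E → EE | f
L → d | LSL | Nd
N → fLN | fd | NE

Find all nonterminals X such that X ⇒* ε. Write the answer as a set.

{B}

Directly nullable (have an ε-rule): {B}.
Not nullable: E, L, N, S — each has a terminal in every rule's right-hand side or depends on a non-nullable symbol.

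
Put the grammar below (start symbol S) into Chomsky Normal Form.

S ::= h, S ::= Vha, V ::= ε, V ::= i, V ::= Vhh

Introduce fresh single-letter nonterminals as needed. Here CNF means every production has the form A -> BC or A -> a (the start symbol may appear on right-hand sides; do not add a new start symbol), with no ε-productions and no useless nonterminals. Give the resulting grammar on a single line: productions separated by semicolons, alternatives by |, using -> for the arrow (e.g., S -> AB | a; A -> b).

Nullable: {V}; after ε-elimination: S -> h | ha | Vha; V -> i | hh | Vhh.
No unit productions to eliminate.
TERM: introduce B -> a, A -> h and substitute in every rule of length ≥2.
BIN: S -> VAB becomes S -> VC, C -> AB; V -> VAA becomes V -> VD, D -> AA.

S -> h | AB | VC; A -> h; B -> a; C -> AB; D -> AA; V -> i | AA | VD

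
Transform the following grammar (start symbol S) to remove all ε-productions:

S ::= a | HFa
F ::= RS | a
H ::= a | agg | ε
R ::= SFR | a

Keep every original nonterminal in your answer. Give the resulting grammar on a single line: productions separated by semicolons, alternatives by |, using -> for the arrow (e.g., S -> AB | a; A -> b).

Nullable set: {H}.
S -> HFa: H nullable, giving Fa | HFa.
Drop H -> ε.
Unchanged (no nullable symbols): S -> a; F -> RS; F -> a; H -> a; H -> agg; R -> SFR; R -> a.

S -> a | Fa | HFa; F -> a | RS; H -> a | agg; R -> a | SFR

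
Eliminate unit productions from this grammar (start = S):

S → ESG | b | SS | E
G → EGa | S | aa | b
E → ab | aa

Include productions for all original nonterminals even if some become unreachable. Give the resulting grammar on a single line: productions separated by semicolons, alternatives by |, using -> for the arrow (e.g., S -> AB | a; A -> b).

S -> b | SS | aa | ab | ESG; E -> aa | ab; G -> b | SS | aa | ab | EGa | ESG

Unit productions: G->S, S->E.
Unit pairs (A ⇒* B via units): (G,E), (G,S), (S,E).
S: inherits non-unit rules of {E, S} → ESG | SS | aa | ab | b.
E: inherits non-unit rules of {E} → aa | ab.
G: inherits non-unit rules of {E, G, S} → EGa | ESG | SS | aa | ab | b.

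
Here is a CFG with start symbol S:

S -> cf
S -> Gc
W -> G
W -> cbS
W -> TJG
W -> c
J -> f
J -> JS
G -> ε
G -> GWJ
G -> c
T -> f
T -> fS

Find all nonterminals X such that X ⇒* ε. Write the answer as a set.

Directly nullable (have an ε-rule): {G}.
W is nullable via W -> G (every symbol on the right is already known nullable).
Not nullable: J, S, T — each has a terminal in every rule's right-hand side or depends on a non-nullable symbol.

{G, W}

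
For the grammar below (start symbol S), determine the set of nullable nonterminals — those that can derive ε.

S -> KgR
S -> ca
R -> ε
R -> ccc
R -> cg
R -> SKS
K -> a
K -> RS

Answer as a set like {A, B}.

{R}

Directly nullable (have an ε-rule): {R}.
Not nullable: K, S — each has a terminal in every rule's right-hand side or depends on a non-nullable symbol.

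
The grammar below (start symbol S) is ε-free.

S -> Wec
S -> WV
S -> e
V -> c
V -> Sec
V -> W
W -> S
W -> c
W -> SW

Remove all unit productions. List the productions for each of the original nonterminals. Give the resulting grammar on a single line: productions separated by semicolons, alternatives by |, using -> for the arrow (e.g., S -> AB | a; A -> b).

S -> e | WV | Wec; V -> c | e | SW | WV | Sec | Wec; W -> c | e | SW | WV | Wec

Unit productions: V->W, W->S.
Unit pairs (A ⇒* B via units): (V,S), (V,W), (W,S).
S: inherits non-unit rules of {S} → WV | Wec | e.
V: inherits non-unit rules of {S, V, W} → SW | Sec | WV | Wec | c | e.
W: inherits non-unit rules of {S, W} → SW | WV | Wec | c | e.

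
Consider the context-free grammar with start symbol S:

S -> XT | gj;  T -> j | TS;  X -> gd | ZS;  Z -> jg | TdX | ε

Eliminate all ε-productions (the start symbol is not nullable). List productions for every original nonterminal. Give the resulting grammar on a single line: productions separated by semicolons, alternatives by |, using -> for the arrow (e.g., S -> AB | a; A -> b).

Nullable set: {Z}.
X -> ZS: Z nullable, giving S | ZS.
Drop Z -> ε.
Unchanged (no nullable symbols): S -> XT; S -> gj; T -> TS; T -> j; X -> gd; Z -> TdX; Z -> jg.

S -> XT | gj; T -> j | TS; X -> S | ZS | gd; Z -> jg | TdX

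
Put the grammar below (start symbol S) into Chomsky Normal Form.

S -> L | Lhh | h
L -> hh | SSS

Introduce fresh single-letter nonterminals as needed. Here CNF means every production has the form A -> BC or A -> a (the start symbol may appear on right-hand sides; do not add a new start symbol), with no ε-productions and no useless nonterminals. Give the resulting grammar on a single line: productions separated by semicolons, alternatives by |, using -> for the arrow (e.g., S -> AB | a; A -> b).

S -> h | AA | LC | SD; A -> h; B -> SS; C -> AA; D -> SS; L -> AA | SB

No ε-productions.
After unit-elimination: S -> h | hh | Lhh | SSS; L -> hh | SSS.
TERM: introduce A -> h and substitute in every rule of length ≥2.
BIN: L -> SSS becomes L -> SB, B -> SS; S -> LAA becomes S -> LC, C -> AA; S -> SSS becomes S -> SD, D -> SS.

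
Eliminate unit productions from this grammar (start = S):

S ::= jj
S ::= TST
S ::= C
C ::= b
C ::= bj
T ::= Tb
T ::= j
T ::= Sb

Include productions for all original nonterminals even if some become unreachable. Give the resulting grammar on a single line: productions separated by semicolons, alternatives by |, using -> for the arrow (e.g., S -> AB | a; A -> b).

S -> b | bj | jj | TST; C -> b | bj; T -> j | Sb | Tb

Unit productions: S->C.
Unit pairs (A ⇒* B via units): (S,C).
S: inherits non-unit rules of {C, S} → TST | b | bj | jj.
C: inherits non-unit rules of {C} → b | bj.
T: inherits non-unit rules of {T} → Sb | Tb | j.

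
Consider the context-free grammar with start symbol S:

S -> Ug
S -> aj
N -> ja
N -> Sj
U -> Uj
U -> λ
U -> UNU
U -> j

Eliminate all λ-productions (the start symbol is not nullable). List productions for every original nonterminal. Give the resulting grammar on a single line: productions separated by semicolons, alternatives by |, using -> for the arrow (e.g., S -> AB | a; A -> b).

S -> g | Ug | aj; N -> Sj | ja; U -> N | j | NU | UN | Uj | UNU

Nullable set: {U}.
S -> Ug: U nullable, giving Ug | g.
Drop U -> λ.
U -> UNU: U, U nullable, giving N | NU | UN | UNU.
U -> Uj: U nullable, giving Uj | j.
Unchanged (no nullable symbols): S -> aj; N -> Sj; N -> ja; U -> j.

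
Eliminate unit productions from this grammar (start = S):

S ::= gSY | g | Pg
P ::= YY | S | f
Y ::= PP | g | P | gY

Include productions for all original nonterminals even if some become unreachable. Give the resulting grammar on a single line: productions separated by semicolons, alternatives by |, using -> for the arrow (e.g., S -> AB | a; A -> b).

S -> g | Pg | gSY; P -> f | g | Pg | YY | gSY; Y -> f | g | PP | Pg | YY | gY | gSY

Unit productions: P->S, Y->P.
Unit pairs (A ⇒* B via units): (P,S), (Y,P), (Y,S).
S: inherits non-unit rules of {S} → Pg | g | gSY.
P: inherits non-unit rules of {P, S} → Pg | YY | f | g | gSY.
Y: inherits non-unit rules of {P, S, Y} → PP | Pg | YY | f | g | gSY | gY.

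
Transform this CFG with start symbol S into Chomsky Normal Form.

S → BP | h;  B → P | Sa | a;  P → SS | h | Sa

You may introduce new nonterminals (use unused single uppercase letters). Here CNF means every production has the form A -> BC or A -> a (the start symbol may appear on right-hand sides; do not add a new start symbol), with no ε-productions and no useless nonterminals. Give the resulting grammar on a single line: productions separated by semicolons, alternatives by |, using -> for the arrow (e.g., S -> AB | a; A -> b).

S -> h | BP; A -> a; B -> a | h | SA | SS; P -> h | SA | SS

No ε-productions.
After unit-elimination: S -> h | BP; B -> a | h | SS | Sa; P -> h | SS | Sa.
TERM: introduce A -> a and substitute in every rule of length ≥2.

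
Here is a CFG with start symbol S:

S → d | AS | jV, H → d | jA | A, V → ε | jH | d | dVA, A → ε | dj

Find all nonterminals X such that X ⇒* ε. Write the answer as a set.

{A, H, V}

Directly nullable (have an ε-rule): {A, V}.
H is nullable via H -> A (every symbol on the right is already known nullable).
Not nullable: S — each has a terminal in every rule's right-hand side or depends on a non-nullable symbol.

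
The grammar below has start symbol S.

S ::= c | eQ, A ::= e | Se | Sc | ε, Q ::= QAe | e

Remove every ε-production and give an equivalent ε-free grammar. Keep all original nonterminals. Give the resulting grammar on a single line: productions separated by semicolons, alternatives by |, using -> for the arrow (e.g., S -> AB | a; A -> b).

S -> c | eQ; A -> e | Sc | Se; Q -> e | Qe | QAe

Nullable set: {A}.
Drop A -> ε.
Q -> QAe: A nullable, giving QAe | Qe.
Unchanged (no nullable symbols): S -> c; S -> eQ; A -> Sc; A -> Se; A -> e; Q -> e.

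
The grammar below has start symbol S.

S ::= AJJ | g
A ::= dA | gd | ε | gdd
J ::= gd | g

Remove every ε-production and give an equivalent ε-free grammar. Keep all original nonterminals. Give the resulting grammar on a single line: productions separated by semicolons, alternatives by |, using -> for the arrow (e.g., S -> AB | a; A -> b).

S -> g | JJ | AJJ; A -> d | dA | gd | gdd; J -> g | gd

Nullable set: {A}.
S -> AJJ: A nullable, giving AJJ | JJ.
Drop A -> ε.
A -> dA: A nullable, giving d | dA.
Unchanged (no nullable symbols): S -> g; A -> gd; A -> gdd; J -> g; J -> gd.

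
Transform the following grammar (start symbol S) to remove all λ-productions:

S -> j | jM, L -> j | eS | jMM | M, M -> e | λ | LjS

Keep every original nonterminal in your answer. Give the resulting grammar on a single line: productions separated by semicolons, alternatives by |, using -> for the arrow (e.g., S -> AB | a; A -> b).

Nullable set: {L, M}.
S -> jM: M nullable, giving j | jM.
L -> M: M nullable, giving M.
L -> jMM: M, M nullable, giving j | jM | jMM.
Drop M -> λ.
M -> LjS: L nullable, giving LjS | jS.
Unchanged (no nullable symbols): S -> j; L -> eS; L -> j; M -> e.

S -> j | jM; L -> M | j | eS | jM | jMM; M -> e | jS | LjS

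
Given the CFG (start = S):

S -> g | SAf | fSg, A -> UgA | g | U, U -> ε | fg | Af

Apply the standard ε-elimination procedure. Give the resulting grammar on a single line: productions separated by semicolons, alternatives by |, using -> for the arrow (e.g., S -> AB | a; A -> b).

S -> g | Sf | SAf | fSg; A -> U | g | Ug | gA | UgA; U -> f | Af | fg

Nullable set: {A, U}.
S -> SAf: A nullable, giving SAf | Sf.
A -> U: U nullable, giving U.
A -> UgA: U, A nullable, giving Ug | UgA | g | gA.
Drop U -> ε.
U -> Af: A nullable, giving Af | f.
Unchanged (no nullable symbols): S -> fSg; S -> g; A -> g; U -> fg.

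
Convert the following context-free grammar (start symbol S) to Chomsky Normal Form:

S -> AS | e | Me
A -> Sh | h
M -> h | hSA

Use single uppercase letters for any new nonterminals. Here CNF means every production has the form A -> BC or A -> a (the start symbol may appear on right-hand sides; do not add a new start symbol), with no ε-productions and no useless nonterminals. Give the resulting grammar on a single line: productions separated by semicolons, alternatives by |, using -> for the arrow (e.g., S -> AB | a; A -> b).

No ε-productions.
No unit productions to eliminate.
TERM: introduce C -> e, B -> h and substitute in every rule of length ≥2.
BIN: M -> BSA becomes M -> BD, D -> SA.

S -> e | AS | MC; A -> h | SB; B -> h; C -> e; D -> SA; M -> h | BD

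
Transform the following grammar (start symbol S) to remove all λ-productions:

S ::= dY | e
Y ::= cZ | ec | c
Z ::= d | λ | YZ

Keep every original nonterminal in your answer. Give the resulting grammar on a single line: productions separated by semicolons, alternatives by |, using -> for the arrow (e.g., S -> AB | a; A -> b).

Nullable set: {Z}.
Y -> cZ: Z nullable, giving c | cZ.
Drop Z -> λ.
Z -> YZ: Z nullable, giving Y | YZ.
Unchanged (no nullable symbols): S -> dY; S -> e; Y -> c; Y -> ec; Z -> d.

S -> e | dY; Y -> c | cZ | ec; Z -> Y | d | YZ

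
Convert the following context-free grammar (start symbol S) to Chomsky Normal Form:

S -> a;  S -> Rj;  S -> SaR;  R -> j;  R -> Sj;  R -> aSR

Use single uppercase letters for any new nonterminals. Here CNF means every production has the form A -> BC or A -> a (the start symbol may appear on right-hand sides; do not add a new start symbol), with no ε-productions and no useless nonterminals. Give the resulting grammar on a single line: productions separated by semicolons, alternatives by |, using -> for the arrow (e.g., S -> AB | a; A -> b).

S -> a | RA | SD; A -> j; B -> a; C -> SR; D -> BR; R -> j | BC | SA

No ε-productions.
No unit productions to eliminate.
TERM: introduce B -> a, A -> j and substitute in every rule of length ≥2.
BIN: R -> BSR becomes R -> BC, C -> SR; S -> SBR becomes S -> SD, D -> BR.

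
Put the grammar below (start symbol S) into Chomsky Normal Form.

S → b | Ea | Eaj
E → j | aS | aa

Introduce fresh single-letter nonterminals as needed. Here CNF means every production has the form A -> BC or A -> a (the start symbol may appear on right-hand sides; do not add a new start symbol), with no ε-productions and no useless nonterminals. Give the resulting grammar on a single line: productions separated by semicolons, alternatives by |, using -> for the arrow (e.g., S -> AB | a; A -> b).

S -> b | EA | EC; A -> a; B -> j; C -> AB; E -> j | AA | AS

No ε-productions.
No unit productions to eliminate.
TERM: introduce A -> a, B -> j and substitute in every rule of length ≥2.
BIN: S -> EAB becomes S -> EC, C -> AB.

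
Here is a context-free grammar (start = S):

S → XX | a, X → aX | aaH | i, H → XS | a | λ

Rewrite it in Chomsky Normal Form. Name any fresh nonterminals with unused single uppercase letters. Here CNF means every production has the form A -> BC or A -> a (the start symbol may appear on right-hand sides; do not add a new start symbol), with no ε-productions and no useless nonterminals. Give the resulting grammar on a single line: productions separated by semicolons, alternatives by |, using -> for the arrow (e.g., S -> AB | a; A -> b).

S -> a | XX; A -> a; B -> AH; H -> a | XS; X -> i | AA | AB | AX

Nullable: {H}; after ε-elimination: S -> a | XX; H -> a | XS; X -> i | aX | aa | aaH.
No unit productions to eliminate.
TERM: introduce A -> a and substitute in every rule of length ≥2.
BIN: X -> AAH becomes X -> AB, B -> AH.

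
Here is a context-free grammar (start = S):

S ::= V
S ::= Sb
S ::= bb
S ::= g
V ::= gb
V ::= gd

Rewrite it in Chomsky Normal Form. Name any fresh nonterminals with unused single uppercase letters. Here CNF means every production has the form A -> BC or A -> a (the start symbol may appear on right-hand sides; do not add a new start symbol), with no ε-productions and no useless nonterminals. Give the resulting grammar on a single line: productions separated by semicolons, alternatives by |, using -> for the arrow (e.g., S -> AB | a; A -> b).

S -> g | AA | BA | BC | SA; A -> b; B -> g; C -> d

No ε-productions.
After unit-elimination: S -> g | Sb | bb | gb | gd; V -> gb | gd.
TERM: introduce A -> b, C -> d, B -> g and substitute in every rule of length ≥2.
Drop unreachable/unproductive: V.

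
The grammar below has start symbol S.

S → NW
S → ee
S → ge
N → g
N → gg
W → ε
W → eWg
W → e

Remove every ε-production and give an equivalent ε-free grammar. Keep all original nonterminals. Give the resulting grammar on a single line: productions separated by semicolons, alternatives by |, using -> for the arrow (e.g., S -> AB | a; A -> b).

S -> N | NW | ee | ge; N -> g | gg; W -> e | eg | eWg

Nullable set: {W}.
S -> NW: W nullable, giving N | NW.
Drop W -> ε.
W -> eWg: W nullable, giving eWg | eg.
Unchanged (no nullable symbols): S -> ee; S -> ge; N -> g; N -> gg; W -> e.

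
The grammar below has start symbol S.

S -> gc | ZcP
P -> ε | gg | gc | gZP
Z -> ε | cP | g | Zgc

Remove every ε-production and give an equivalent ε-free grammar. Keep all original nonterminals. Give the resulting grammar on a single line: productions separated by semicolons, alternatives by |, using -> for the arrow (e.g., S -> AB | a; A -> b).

S -> c | Zc | cP | gc | ZcP; P -> g | gP | gZ | gc | gg | gZP; Z -> c | g | cP | gc | Zgc

Nullable set: {P, Z}.
S -> ZcP: Z, P nullable, giving Zc | ZcP | c | cP.
Drop P -> ε.
P -> gZP: Z, P nullable, giving g | gP | gZ | gZP.
Drop Z -> ε.
Z -> Zgc: Z nullable, giving Zgc | gc.
Z -> cP: P nullable, giving c | cP.
Unchanged (no nullable symbols): S -> gc; P -> gc; P -> gg; Z -> g.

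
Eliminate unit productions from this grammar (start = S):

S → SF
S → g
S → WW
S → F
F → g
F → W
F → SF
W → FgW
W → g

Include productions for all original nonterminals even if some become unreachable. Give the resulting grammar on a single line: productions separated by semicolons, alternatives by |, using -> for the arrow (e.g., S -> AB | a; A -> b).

S -> g | SF | WW | FgW; F -> g | SF | FgW; W -> g | FgW

Unit productions: F->W, S->F.
Unit pairs (A ⇒* B via units): (F,W), (S,F), (S,W).
S: inherits non-unit rules of {F, S, W} → FgW | SF | WW | g.
F: inherits non-unit rules of {F, W} → FgW | SF | g.
W: inherits non-unit rules of {W} → FgW | g.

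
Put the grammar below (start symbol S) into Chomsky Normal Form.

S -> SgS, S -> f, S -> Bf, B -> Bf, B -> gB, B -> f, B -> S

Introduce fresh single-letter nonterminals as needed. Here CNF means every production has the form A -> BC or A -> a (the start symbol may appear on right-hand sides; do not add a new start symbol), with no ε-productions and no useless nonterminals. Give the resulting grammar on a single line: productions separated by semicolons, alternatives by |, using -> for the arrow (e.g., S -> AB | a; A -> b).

S -> f | BA | SE; A -> f; B -> f | BA | CB | SD; C -> g; D -> CS; E -> CS

No ε-productions.
After unit-elimination: S -> f | Bf | SgS; B -> f | Bf | gB | SgS.
TERM: introduce A -> f, C -> g and substitute in every rule of length ≥2.
BIN: B -> SCS becomes B -> SD, D -> CS; S -> SCS becomes S -> SE, E -> CS.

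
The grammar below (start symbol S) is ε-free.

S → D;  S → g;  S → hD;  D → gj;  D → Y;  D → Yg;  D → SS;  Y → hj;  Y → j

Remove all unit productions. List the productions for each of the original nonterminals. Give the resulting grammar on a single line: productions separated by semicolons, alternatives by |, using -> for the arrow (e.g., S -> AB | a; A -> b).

S -> g | j | SS | Yg | gj | hD | hj; D -> j | SS | Yg | gj | hj; Y -> j | hj

Unit productions: D->Y, S->D.
Unit pairs (A ⇒* B via units): (D,Y), (S,D), (S,Y).
S: inherits non-unit rules of {D, S, Y} → SS | Yg | g | gj | hD | hj | j.
D: inherits non-unit rules of {D, Y} → SS | Yg | gj | hj | j.
Y: inherits non-unit rules of {Y} → hj | j.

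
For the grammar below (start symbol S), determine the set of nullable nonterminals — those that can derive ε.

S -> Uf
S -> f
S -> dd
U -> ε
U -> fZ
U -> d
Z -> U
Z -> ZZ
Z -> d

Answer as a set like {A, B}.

Directly nullable (have an ε-rule): {U}.
Z is nullable via Z -> U (every symbol on the right is already known nullable).
Not nullable: S — each has a terminal in every rule's right-hand side or depends on a non-nullable symbol.

{U, Z}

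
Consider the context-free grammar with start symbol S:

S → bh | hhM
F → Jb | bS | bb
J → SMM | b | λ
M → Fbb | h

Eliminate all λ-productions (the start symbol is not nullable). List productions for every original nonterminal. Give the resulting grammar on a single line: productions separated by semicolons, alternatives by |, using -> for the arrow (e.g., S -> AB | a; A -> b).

S -> bh | hhM; F -> b | Jb | bS | bb; J -> b | SMM; M -> h | Fbb

Nullable set: {J}.
F -> Jb: J nullable, giving Jb | b.
Drop J -> λ.
Unchanged (no nullable symbols): S -> bh; S -> hhM; F -> bS; F -> bb; J -> SMM; J -> b; M -> Fbb; M -> h.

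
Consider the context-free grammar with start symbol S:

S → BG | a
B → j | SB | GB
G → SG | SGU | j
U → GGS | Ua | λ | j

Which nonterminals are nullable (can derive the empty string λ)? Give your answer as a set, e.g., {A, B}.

{U}

Directly nullable (have an ε-rule): {U}.
Not nullable: B, G, S — each has a terminal in every rule's right-hand side or depends on a non-nullable symbol.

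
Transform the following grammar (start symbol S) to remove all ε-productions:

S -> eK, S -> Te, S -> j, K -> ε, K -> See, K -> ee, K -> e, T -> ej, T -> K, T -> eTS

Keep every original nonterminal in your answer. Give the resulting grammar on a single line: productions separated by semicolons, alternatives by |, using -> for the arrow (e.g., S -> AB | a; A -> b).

Nullable set: {K, T}.
S -> Te: T nullable, giving Te | e.
S -> eK: K nullable, giving e | eK.
Drop K -> ε.
T -> K: K nullable, giving K.
T -> eTS: T nullable, giving eS | eTS.
Unchanged (no nullable symbols): S -> j; K -> See; K -> e; K -> ee; T -> ej.

S -> e | j | Te | eK; K -> e | ee | See; T -> K | eS | ej | eTS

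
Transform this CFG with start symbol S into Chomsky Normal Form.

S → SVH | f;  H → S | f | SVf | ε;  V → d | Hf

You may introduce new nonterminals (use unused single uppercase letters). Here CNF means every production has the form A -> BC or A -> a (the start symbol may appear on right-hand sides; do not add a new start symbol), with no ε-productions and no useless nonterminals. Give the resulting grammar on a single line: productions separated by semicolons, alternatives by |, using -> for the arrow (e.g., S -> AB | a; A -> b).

Nullable: {H}; after ε-elimination: S -> f | SV | SVH; H -> S | f | SVf; V -> d | f | Hf.
After unit-elimination: S -> f | SV | SVH; H -> f | SV | SVH | SVf; V -> d | f | Hf.
TERM: introduce A -> f and substitute in every rule of length ≥2.
BIN: H -> SVA becomes H -> SB, B -> VA; H -> SVH becomes H -> SC, C -> VH; S -> SVH becomes S -> SD, D -> VH.

S -> f | SD | SV; A -> f; B -> VA; C -> VH; D -> VH; H -> f | SB | SC | SV; V -> d | f | HA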